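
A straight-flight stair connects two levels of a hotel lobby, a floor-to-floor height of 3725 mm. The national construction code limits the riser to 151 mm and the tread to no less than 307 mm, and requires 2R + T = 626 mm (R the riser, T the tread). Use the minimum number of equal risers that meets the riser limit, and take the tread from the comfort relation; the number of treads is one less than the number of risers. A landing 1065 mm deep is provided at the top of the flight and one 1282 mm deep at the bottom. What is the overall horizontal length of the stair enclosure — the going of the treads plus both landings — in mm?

3725 / 151 = 24.67, so 25 risers are needed.
Riser R = 3725 / 25 = 149 mm, within the 151 mm limit.
Tread T = 626 − 2 × 149 = 328 mm (≥ 307 mm).
25 risers give 24 treads; going = 24 × 328 = 7872 mm.
Enclosure = 7872 + 1065 + 1282 = 10219 mm.

10219 mm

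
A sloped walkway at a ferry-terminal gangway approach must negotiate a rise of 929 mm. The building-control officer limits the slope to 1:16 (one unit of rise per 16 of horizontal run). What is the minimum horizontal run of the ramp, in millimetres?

14864 mm

At 1:16 the run is 16 × 929 = 14864 mm.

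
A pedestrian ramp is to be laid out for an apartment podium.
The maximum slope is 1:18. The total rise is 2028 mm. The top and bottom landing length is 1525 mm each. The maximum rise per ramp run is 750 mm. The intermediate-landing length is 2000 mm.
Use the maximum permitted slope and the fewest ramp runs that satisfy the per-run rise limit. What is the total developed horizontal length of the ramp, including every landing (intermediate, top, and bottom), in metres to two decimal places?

43.55 m

⌈2028/750⌉ = 3 ramp runs. That means 2 intermediate landings.
Ramp run (horizontal) at 1:18: 2028 × 18 = 36504 mm.
2 intermediate landings contribute 2 × 2000 = 4000 mm.
Top and bottom landings: 2 × 1525 = 3050 mm.
Total = 36504 + 4000 + 3050 = 43554 mm.
= 43.55 m.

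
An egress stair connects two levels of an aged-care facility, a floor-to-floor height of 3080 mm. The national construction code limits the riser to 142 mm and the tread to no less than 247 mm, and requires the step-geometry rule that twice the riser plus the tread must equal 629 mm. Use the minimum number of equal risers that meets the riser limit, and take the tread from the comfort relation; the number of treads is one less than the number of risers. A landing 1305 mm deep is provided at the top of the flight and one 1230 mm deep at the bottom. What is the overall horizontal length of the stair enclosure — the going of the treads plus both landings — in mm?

9864 mm

3080 / 142 = 21.690 → round up to 22 risers.
Each riser is 3080/22 = 140 mm (≤ 142 mm).
T = 629 − 2·140 = 349 mm, which satisfies the 247 mm minimum.
22 risers give 21 treads; going = 21 × 349 = 7329 mm.
Enclosure = 7329 + 1305 + 1230 = 9864 mm.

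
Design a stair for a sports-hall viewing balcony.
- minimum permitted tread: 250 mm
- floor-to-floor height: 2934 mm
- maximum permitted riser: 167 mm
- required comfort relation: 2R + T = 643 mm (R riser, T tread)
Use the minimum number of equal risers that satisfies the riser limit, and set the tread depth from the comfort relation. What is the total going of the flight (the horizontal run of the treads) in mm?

⌈2934/167⌉ = 18 risers.
Riser R = 2934 / 18 = 163 mm, within the 167 mm limit.
Tread T = 643 − 2 × 163 = 317 mm (≥ 250 mm).
18 risers give 17 treads; going = 17 × 317 = 5389 mm.

5389 mm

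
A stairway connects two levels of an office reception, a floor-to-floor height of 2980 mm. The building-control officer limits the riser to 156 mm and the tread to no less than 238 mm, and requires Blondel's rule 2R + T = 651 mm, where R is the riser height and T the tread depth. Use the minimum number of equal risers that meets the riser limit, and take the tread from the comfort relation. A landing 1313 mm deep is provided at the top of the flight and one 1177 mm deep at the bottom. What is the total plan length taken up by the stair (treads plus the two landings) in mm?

9197 mm

2980 / 156 = 19.10, so 20 risers are needed.
Riser R = 2980 / 20 = 149 mm, within the 156 mm limit.
Tread T = 651 − 2 × 149 = 353 mm (≥ 238 mm).
Going = (20 − 1) × 353 = 6707 mm.
Enclosure = 6707 + 1313 + 1177 = 9197 mm.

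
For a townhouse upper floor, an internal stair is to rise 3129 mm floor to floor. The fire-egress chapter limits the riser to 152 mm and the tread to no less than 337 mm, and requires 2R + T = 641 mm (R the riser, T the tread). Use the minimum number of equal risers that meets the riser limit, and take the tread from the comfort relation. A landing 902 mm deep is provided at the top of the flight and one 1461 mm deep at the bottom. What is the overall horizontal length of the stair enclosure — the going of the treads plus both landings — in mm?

At most 152 each: 3129/152 = 20.59, giving 21 risers.
R = 3129 ÷ 21 = 149 mm.
Tread T = 641 − 2 × 149 = 343 mm (≥ 337 mm).
21 risers give 20 treads; going = 20 × 343 = 6860 mm.
Enclosure = 6860 + 902 + 1461 = 9223 mm.

9223 mm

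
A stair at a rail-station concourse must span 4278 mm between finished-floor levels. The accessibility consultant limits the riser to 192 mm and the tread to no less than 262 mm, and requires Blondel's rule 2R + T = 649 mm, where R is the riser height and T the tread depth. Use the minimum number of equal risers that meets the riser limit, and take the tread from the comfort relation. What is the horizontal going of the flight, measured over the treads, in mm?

6094 mm

At most 192 each: 4278/192 = 22.28, giving 23 risers.
Each riser is 4278/23 = 186 mm (≤ 192 mm).
From 2R + T = 649: T = 649 − 372 = 277 mm.
23 risers give 22 treads; going = 22 × 277 = 6094 mm.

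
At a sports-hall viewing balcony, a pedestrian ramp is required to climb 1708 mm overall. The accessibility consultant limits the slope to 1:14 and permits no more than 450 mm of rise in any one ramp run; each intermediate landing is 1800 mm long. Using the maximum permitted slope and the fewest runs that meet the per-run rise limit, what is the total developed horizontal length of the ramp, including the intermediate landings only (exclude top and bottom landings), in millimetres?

29312 mm

1708 / 450 = 3.80, so 4 ramp runs are needed. That means 3 intermediate landings.
Horizontal run for 1708 mm of rise at 1:14 is 1708 × 14 = 23912 mm.
3 intermediate landings contribute 3 × 1800 = 5400 mm.
Total developed length = 23912 + 5400 = 29312 mm.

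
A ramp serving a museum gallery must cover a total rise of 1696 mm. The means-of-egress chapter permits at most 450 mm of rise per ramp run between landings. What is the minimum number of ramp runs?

4 runs

1696 / 450 = 3.769 → round up to 4 ramp runs.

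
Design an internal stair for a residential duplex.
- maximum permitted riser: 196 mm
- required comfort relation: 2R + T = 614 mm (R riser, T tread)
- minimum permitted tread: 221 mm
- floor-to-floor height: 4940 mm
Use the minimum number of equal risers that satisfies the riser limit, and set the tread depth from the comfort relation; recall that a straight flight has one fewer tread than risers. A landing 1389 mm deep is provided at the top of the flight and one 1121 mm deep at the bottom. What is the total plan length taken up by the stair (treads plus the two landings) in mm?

4940 / 196 = 25.20, so 26 risers are needed.
Riser R = 4940 / 26 = 190 mm, within the 196 mm limit.
From 2R + T = 614: T = 614 − 380 = 234 mm.
Treads = 26 − 1 = 25; going = 25 × 234 = 5850 mm.
Enclosure = 5850 + 1389 + 1121 = 8360 mm.

8360 mm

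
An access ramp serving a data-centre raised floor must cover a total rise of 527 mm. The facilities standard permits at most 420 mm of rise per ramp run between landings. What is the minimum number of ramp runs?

2 runs

527 / 420 = 1.25, so 2 ramp runs are needed.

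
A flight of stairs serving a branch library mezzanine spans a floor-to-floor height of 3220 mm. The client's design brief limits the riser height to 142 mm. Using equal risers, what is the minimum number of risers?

23 risers

3220 / 142 = 22.68, so 23 risers are needed.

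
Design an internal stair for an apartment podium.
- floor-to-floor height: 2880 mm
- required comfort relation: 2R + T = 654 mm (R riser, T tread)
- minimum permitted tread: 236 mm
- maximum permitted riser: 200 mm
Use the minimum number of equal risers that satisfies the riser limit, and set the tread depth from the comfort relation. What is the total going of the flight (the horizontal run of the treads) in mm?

At most 200 each: 2880/200 = 14.40, giving 15 risers.
R = 2880 ÷ 15 = 192 mm.
T = 654 − 2·192 = 270 mm, which satisfies the 236 mm minimum.
Going = (15 − 1) × 270 = 3780 mm.

3780 mm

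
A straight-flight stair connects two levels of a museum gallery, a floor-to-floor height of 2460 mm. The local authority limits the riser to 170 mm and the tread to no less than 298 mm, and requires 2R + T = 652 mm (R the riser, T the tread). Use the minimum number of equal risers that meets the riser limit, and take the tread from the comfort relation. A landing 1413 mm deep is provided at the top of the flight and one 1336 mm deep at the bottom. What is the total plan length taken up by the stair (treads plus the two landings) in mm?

2460 / 170 = 14.471 → round up to 15 risers.
Riser R = 2460 / 15 = 164 mm, within the 170 mm limit.
Tread T = 652 − 2 × 164 = 324 mm (≥ 298 mm).
15 risers give 14 treads; going = 14 × 324 = 4536 mm.
Add landings: 4536 + 1413 + 1336 = 7285 mm.

7285 mm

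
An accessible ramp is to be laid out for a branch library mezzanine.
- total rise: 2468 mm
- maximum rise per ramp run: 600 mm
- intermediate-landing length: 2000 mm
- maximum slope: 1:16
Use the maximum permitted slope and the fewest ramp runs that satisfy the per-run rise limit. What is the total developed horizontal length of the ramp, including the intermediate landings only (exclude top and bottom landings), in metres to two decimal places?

⌈2468/600⌉ = 5 ramp runs. That means 4 intermediate landings.
Ramp run (horizontal) at 1:16: 2468 × 16 = 39488 mm.
Intermediate landings: 4 × 2000 = 8000 mm.
Total developed length = 39488 + 8000 = 47488 mm.
= 47.49 m.

47.49 m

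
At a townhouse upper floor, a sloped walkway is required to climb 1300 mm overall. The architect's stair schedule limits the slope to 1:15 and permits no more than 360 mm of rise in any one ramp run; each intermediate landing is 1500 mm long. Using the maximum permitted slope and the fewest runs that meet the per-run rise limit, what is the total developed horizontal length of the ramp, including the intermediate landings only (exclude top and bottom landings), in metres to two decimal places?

1300 / 360 = 3.61, so 4 ramp runs are needed. That means 3 intermediate landings.
Horizontal run for 1300 mm of rise at 1:15 is 1300 × 15 = 19500 mm.
Intermediate landings: 3 × 1500 = 4500 mm.
Developed length = 19500 + 4500 = 24000 mm.
= 24.00 m.

24.00 m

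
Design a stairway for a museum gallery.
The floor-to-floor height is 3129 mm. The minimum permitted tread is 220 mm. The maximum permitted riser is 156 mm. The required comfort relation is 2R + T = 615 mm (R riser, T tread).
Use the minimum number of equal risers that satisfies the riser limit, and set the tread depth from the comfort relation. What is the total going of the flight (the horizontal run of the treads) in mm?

At most 156 each: 3129/156 = 20.06, giving 21 risers.
Riser R = 3129 / 21 = 149 mm, within the 156 mm limit.
T = 615 − 2·149 = 317 mm, which satisfies the 220 mm minimum.
Treads = 21 − 1 = 20; going = 20 × 317 = 6340 mm.

6340 mm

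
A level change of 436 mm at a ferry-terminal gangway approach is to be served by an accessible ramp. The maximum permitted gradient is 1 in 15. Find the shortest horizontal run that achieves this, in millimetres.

6540 mm

Run = rise × 15 = 436 × 15 = 6540 mm.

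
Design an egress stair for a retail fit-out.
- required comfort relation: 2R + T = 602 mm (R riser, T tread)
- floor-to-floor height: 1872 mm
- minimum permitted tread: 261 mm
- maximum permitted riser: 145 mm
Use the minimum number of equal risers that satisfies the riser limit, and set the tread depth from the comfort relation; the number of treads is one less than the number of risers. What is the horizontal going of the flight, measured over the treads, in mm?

3768 mm

1872 / 145 = 12.91, so 13 risers are needed.
Each riser is 1872/13 = 144 mm (≤ 145 mm).
Tread T = 602 − 2 × 144 = 314 mm (≥ 261 mm).
13 risers give 12 treads; going = 12 × 314 = 3768 mm.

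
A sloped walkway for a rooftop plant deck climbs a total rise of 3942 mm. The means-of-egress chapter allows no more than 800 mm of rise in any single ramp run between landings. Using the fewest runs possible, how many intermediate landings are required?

3942 / 800 = 4.93, so 5 ramp runs are needed.
5 runs are separated by 4 intermediate landings.

4 intermediate landings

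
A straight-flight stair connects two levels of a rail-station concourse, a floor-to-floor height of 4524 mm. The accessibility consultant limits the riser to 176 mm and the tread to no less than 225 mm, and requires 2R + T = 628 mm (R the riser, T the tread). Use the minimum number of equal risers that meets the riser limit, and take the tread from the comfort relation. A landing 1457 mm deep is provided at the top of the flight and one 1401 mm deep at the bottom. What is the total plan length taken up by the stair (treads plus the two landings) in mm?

9858 mm

4524 / 176 = 25.70, so 26 risers are needed.
Each riser is 4524/26 = 174 mm (≤ 176 mm).
From 2R + T = 628: T = 628 − 348 = 280 mm.
Going = (26 − 1) × 280 = 7000 mm.
Enclosure = 7000 + 1457 + 1401 = 9858 mm.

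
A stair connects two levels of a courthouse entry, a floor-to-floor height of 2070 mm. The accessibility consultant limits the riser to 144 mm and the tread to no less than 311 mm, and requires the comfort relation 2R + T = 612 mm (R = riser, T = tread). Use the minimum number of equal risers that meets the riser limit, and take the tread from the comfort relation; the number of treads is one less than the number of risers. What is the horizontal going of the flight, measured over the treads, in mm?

4704 mm

At most 144 each: 2070/144 = 14.38, giving 15 risers.
Riser R = 2070 / 15 = 138 mm, within the 144 mm limit.
T = 612 − 2·138 = 336 mm, which satisfies the 311 mm minimum.
15 risers give 14 treads; going = 14 × 336 = 4704 mm.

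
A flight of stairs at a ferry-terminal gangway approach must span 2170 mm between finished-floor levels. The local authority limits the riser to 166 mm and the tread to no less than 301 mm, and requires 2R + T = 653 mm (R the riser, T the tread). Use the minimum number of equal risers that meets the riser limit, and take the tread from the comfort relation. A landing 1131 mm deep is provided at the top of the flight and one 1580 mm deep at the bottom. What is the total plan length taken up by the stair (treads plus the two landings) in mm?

At most 166 each: 2170/166 = 13.07, giving 14 risers.
R = 2170 ÷ 14 = 155 mm.
From 2R + T = 653: T = 653 − 310 = 343 mm.
14 risers give 13 treads; going = 13 × 343 = 4459 mm.
Add landings: 4459 + 1131 + 1580 = 7170 mm.

7170 mm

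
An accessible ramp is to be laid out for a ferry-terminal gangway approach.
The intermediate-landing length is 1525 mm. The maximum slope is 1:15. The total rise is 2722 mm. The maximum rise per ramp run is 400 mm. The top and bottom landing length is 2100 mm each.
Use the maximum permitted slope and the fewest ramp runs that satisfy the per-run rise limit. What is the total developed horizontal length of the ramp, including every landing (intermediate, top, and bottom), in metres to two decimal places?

2722 / 400 = 6.805 → round up to 7 ramp runs. That means 6 intermediate landings.
Horizontal run for 2722 mm of rise at 1:15 is 2722 × 15 = 40830 mm.
6 intermediate landings contribute 6 × 1525 = 9150 mm.
Top and bottom landings: 2 × 2100 = 4200 mm.
Total = 40830 + 9150 + 4200 = 54180 mm.
= 54.18 m.

54.18 m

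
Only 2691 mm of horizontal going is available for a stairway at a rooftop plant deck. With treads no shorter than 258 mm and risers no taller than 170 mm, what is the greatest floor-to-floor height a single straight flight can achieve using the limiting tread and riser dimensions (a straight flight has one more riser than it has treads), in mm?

2691 / 258 = 10.43, so 10 treads fit.
Risers = treads + 1 = 11.
Maximum height = 11 × 170 = 1870 mm.

1870 mm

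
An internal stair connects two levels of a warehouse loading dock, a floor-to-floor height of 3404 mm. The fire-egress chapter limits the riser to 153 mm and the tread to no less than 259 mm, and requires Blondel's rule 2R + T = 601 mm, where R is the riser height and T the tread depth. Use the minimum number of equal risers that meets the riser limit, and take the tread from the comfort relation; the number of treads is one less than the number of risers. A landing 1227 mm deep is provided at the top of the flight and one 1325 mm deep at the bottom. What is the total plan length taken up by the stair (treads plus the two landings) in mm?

9262 mm

3404 / 153 = 22.248 → round up to 23 risers.
R = 3404 ÷ 23 = 148 mm.
T = 601 − 2·148 = 305 mm, which satisfies the 259 mm minimum.
23 risers give 22 treads; going = 22 × 305 = 6710 mm.
Enclosure = 6710 + 1227 + 1325 = 9262 mm.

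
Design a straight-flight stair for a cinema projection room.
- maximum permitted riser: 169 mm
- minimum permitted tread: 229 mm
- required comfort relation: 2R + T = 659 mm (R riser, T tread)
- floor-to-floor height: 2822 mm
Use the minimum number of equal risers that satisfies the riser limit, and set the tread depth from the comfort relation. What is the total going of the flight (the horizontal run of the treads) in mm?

2822 / 169 = 16.70, so 17 risers are needed.
Each riser is 2822/17 = 166 mm (≤ 169 mm).
T = 659 − 2·166 = 327 mm, which satisfies the 229 mm minimum.
Treads = 17 − 1 = 16; going = 16 × 327 = 5232 mm.

5232 mm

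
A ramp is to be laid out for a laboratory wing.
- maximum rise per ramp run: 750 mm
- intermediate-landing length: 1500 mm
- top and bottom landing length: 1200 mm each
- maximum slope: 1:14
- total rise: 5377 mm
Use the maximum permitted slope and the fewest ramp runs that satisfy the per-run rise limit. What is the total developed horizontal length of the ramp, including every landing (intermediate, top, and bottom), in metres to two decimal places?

88.18 m

5377 / 750 = 7.169 → round up to 8 ramp runs. That means 7 intermediate landings.
Horizontal run for 5377 mm of rise at 1:14 is 5377 × 14 = 75278 mm.
Intermediate landings: 7 × 1500 = 10500 mm.
Top and bottom landings: 2 × 1200 = 2400 mm.
Total = 75278 + 10500 + 2400 = 88178 mm.
= 88.18 m.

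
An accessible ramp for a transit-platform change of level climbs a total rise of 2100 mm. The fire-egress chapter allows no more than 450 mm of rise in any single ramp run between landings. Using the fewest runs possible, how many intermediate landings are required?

4 intermediate landings

2100 / 450 = 4.67, so 5 ramp runs are needed.
5 runs are separated by 4 intermediate landings.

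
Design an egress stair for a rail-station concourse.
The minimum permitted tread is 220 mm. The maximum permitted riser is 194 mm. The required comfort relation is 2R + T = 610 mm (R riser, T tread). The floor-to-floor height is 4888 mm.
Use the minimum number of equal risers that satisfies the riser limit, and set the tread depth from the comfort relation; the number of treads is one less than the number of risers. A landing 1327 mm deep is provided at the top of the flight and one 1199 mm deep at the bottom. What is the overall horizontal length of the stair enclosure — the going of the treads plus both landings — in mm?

8376 mm

At most 194 each: 4888/194 = 25.20, giving 26 risers.
Each riser is 4888/26 = 188 mm (≤ 194 mm).
T = 610 − 2·188 = 234 mm, which satisfies the 220 mm minimum.
Going = (26 − 1) × 234 = 5850 mm.
Enclosure = 5850 + 1327 + 1199 = 8376 mm.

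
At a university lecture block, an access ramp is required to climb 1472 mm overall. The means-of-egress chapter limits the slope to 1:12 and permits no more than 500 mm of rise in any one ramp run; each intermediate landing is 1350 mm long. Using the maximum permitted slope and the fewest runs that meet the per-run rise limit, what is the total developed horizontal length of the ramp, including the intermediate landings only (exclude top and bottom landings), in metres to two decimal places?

1472 / 500 = 2.944 → round up to 3 ramp runs. That means 2 intermediate landings.
Ramp run (horizontal) at 1:12: 1472 × 12 = 17664 mm.
Intermediate landings: 2 × 1350 = 2700 mm.
Developed length = 17664 + 2700 = 20364 mm.
= 20.36 m.

20.36 m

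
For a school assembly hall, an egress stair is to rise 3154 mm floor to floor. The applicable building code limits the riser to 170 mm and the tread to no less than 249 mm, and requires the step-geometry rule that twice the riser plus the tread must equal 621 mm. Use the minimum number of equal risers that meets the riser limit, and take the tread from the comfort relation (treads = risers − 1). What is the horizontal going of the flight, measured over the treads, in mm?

⌈3154/170⌉ = 19 risers.
Each riser is 3154/19 = 166 mm (≤ 170 mm).
Tread T = 621 − 2 × 166 = 289 mm (≥ 249 mm).
Treads = 19 − 1 = 18; going = 18 × 289 = 5202 mm.

5202 mm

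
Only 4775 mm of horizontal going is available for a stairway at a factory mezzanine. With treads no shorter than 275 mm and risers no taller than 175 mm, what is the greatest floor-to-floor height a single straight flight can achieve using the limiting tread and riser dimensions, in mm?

3150 mm

Treads that fit: ⌊4775 / 275⌋ = 17.
Risers = treads + 1 = 18.
Maximum height = 18 × 175 = 3150 mm.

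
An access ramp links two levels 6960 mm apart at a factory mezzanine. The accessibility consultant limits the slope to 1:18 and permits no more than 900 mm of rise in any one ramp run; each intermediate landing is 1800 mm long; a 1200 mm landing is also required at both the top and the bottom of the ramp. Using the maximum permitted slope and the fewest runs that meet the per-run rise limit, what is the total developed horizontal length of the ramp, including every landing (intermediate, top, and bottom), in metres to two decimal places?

140.28 m

6960 / 900 = 7.73, so 8 ramp runs are needed. That means 7 intermediate landings.
Horizontal run for 6960 mm of rise at 1:18 is 6960 × 18 = 125280 mm.
7 intermediate landings contribute 7 × 1800 = 12600 mm.
Top and bottom landings: 2 × 1200 = 2400 mm.
Total = 125280 + 12600 + 2400 = 140280 mm.
= 140.28 m.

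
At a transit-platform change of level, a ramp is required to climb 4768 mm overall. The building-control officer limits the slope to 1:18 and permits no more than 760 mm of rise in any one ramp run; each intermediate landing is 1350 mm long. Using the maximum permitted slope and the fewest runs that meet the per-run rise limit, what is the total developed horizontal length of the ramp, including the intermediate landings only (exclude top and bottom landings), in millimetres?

93924 mm

4768 / 760 = 6.274 → round up to 7 ramp runs. That means 6 intermediate landings.
Ramp run (horizontal) at 1:18: 4768 × 18 = 85824 mm.
Intermediate landings: 6 × 1350 = 8100 mm.
Total developed length = 85824 + 8100 = 93924 mm.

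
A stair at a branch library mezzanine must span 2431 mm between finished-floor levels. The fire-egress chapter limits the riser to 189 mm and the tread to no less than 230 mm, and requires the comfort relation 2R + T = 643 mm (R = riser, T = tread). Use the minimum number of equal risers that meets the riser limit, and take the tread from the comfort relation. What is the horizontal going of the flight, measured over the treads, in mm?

At most 189 each: 2431/189 = 12.86, giving 13 risers.
Riser R = 2431 / 13 = 187 mm, within the 189 mm limit.
T = 643 − 2·187 = 269 mm, which satisfies the 230 mm minimum.
Going = (13 − 1) × 269 = 3228 mm.

3228 mm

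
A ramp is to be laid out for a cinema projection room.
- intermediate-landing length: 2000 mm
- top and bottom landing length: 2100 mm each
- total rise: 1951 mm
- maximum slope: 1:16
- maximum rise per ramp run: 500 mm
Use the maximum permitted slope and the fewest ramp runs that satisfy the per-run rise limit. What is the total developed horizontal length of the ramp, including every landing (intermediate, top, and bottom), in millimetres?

41416 mm

⌈1951/500⌉ = 4 ramp runs. That means 3 intermediate landings.
Ramp run (horizontal) at 1:16: 1951 × 16 = 31216 mm.
Intermediate landings: 3 × 2000 = 6000 mm.
Top and bottom landings: 2 × 2100 = 4200 mm.
Total = 31216 + 6000 + 4200 = 41416 mm.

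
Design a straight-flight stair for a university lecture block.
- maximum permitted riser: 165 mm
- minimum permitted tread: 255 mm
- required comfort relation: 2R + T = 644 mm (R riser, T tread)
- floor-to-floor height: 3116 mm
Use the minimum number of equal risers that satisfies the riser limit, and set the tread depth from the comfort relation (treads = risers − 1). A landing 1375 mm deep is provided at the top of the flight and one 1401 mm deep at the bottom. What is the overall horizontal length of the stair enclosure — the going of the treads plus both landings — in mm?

⌈3116/165⌉ = 19 risers.
R = 3116 ÷ 19 = 164 mm.
T = 644 − 2·164 = 316 mm, which satisfies the 255 mm minimum.
Going = (19 − 1) × 316 = 5688 mm.
Add landings: 5688 + 1375 + 1401 = 8464 mm.

8464 mm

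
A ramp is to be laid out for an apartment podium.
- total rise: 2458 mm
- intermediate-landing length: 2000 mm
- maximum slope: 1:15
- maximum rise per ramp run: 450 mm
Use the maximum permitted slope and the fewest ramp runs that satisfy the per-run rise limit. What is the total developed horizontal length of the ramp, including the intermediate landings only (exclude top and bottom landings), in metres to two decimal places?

At most 450 each: 2458/450 = 5.46, giving 6 ramp runs. That means 5 intermediate landings.
Ramp run (horizontal) at 1:15: 2458 × 15 = 36870 mm.
Intermediate landings: 5 × 2000 = 10000 mm.
Developed length = 36870 + 10000 = 46870 mm.
= 46.87 m.

46.87 m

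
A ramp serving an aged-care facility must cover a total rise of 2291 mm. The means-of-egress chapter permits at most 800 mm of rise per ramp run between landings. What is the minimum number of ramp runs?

3 runs

⌈2291/800⌉ = 3 ramp runs.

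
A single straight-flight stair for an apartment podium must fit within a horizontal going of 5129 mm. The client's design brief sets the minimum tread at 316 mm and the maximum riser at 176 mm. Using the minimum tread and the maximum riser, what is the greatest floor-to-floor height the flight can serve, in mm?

2992 mm

5129 / 316 = 16.23, so 16 treads fit.
Risers = treads + 1 = 17.
Maximum height = 17 × 176 = 2992 mm.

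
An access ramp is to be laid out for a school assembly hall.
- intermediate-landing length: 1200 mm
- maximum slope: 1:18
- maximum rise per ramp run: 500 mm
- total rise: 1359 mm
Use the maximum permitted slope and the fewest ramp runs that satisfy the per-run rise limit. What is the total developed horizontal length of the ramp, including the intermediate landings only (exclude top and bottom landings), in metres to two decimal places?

At most 500 each: 1359/500 = 2.72, giving 3 ramp runs. That means 2 intermediate landings.
Horizontal run for 1359 mm of rise at 1:18 is 1359 × 18 = 24462 mm.
Intermediate landings: 2 × 1200 = 2400 mm.
Developed length = 24462 + 2400 = 26862 mm.
= 26.86 m.

26.86 m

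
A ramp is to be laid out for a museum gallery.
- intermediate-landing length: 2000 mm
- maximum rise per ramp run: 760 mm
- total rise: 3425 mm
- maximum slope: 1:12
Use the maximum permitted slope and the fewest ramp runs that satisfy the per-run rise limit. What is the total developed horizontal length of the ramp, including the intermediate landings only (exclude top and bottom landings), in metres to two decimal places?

49.10 m

⌈3425/760⌉ = 5 ramp runs. That means 4 intermediate landings.
Ramp run (horizontal) at 1:12: 3425 × 12 = 41100 mm.
Intermediate landings: 4 × 2000 = 8000 mm.
Total developed length = 41100 + 8000 = 49100 mm.
= 49.10 m.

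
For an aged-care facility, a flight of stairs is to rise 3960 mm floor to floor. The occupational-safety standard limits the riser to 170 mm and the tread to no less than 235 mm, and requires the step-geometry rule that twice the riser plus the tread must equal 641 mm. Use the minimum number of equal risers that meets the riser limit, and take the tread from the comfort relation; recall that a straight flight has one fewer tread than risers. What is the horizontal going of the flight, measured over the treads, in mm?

7153 mm

At most 170 each: 3960/170 = 23.29, giving 24 risers.
R = 3960 ÷ 24 = 165 mm.
From 2R + T = 641: T = 641 − 330 = 311 mm.
Treads = 24 − 1 = 23; going = 23 × 311 = 7153 mm.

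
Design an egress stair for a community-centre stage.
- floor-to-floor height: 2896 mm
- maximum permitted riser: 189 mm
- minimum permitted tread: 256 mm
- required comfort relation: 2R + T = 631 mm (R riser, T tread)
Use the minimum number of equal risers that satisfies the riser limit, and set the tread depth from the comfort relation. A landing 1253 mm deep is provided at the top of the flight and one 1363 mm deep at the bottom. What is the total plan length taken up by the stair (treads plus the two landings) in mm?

2896 / 189 = 15.323 → round up to 16 risers.
Each riser is 2896/16 = 181 mm (≤ 189 mm).
From 2R + T = 631: T = 631 − 362 = 269 mm.
Going = (16 − 1) × 269 = 4035 mm.
Enclosure = 4035 + 1253 + 1363 = 6651 mm.

6651 mm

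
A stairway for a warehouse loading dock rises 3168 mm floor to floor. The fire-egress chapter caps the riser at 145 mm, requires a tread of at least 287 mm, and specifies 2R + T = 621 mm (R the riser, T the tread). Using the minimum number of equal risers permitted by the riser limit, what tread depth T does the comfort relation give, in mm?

333 mm

3168 / 145 = 21.85, so 22 risers are needed.
Riser R = 3168 / 22 = 144 mm, within the 145 mm limit.
Tread T = 621 − 2 × 144 = 333 mm (≥ 287 mm).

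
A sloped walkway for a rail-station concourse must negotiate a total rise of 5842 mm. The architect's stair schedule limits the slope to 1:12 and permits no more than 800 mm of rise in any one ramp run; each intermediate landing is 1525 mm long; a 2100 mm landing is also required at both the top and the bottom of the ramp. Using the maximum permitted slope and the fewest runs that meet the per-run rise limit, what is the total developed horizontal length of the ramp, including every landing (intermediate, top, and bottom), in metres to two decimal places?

At most 800 each: 5842/800 = 7.30, giving 8 ramp runs. That means 7 intermediate landings.
Horizontal run for 5842 mm of rise at 1:12 is 5842 × 12 = 70104 mm.
Intermediate landings: 7 × 1525 = 10675 mm.
Top and bottom landings: 2 × 2100 = 4200 mm.
Total = 70104 + 10675 + 4200 = 84979 mm.
= 84.98 m.

84.98 m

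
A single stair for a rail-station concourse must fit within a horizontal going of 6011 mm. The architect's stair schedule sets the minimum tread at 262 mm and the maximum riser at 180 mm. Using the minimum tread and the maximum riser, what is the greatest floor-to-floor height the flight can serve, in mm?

6011 / 262 = 22.94, so 22 treads fit.
Risers = treads + 1 = 23.
Maximum height = 23 × 180 = 4140 mm.

4140 mm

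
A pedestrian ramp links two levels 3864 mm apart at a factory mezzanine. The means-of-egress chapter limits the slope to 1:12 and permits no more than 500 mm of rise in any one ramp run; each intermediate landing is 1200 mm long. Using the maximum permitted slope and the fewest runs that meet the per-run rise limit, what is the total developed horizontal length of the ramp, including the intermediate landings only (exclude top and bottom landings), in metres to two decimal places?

⌈3864/500⌉ = 8 ramp runs. That means 7 intermediate landings.
Horizontal run for 3864 mm of rise at 1:12 is 3864 × 12 = 46368 mm.
Intermediate landings: 7 × 1200 = 8400 mm.
Total developed length = 46368 + 8400 = 54768 mm.
= 54.77 m.

54.77 m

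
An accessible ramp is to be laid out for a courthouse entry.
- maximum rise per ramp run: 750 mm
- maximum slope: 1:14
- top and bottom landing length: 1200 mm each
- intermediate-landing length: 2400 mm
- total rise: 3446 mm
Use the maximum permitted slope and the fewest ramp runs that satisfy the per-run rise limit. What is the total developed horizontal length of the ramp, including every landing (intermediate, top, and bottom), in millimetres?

60244 mm

3446 / 750 = 4.59, so 5 ramp runs are needed. That means 4 intermediate landings.
Horizontal run for 3446 mm of rise at 1:14 is 3446 × 14 = 48244 mm.
4 intermediate landings contribute 4 × 2400 = 9600 mm.
Top and bottom landings: 2 × 1200 = 2400 mm.
Total = 48244 + 9600 + 2400 = 60244 mm.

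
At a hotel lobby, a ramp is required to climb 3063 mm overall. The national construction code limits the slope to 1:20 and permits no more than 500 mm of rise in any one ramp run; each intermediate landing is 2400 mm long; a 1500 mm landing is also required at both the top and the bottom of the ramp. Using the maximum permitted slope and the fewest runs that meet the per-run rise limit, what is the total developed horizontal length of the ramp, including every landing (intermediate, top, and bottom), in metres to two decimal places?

78.66 m

⌈3063/500⌉ = 7 ramp runs. That means 6 intermediate landings.
Horizontal run for 3063 mm of rise at 1:20 is 3063 × 20 = 61260 mm.
6 intermediate landings contribute 6 × 2400 = 14400 mm.
Top and bottom landings: 2 × 1500 = 3000 mm.
Total = 61260 + 14400 + 3000 = 78660 mm.
= 78.66 m.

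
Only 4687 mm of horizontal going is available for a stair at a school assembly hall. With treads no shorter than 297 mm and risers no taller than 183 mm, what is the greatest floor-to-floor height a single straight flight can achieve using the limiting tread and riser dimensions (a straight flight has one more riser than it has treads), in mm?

4687 / 297 = 15.78, so 15 treads fit.
Risers = treads + 1 = 16.
Maximum height = 16 × 183 = 2928 mm.

2928 mm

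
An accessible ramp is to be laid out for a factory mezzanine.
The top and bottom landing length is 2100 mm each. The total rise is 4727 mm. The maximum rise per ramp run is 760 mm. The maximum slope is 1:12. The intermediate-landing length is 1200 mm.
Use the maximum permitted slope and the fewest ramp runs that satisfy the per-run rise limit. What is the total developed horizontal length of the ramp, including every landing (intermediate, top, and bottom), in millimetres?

4727 / 760 = 6.220 → round up to 7 ramp runs. That means 6 intermediate landings.
Horizontal run for 4727 mm of rise at 1:12 is 4727 × 12 = 56724 mm.
Intermediate landings: 6 × 1200 = 7200 mm.
Top and bottom landings: 2 × 2100 = 4200 mm.
Total = 56724 + 7200 + 4200 = 68124 mm.

68124 mm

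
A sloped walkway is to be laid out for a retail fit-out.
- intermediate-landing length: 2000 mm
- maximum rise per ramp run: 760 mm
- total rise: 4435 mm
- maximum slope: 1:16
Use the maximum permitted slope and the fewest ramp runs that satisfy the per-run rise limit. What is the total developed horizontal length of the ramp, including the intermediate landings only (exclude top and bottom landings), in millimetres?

80960 mm

4435 / 760 = 5.84, so 6 ramp runs are needed. That means 5 intermediate landings.
Ramp run (horizontal) at 1:16: 4435 × 16 = 70960 mm.
5 intermediate landings contribute 5 × 2000 = 10000 mm.
Total developed length = 70960 + 10000 = 80960 mm.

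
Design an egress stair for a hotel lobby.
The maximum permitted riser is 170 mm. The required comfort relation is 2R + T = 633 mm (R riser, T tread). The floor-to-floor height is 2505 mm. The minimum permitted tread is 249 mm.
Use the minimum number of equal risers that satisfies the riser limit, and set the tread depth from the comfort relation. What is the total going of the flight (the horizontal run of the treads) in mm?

2505 / 170 = 14.74, so 15 risers are needed.
Riser R = 2505 / 15 = 167 mm, within the 170 mm limit.
T = 633 − 2·167 = 299 mm, which satisfies the 249 mm minimum.
Treads = 15 − 1 = 14; going = 14 × 299 = 4186 mm.

4186 mm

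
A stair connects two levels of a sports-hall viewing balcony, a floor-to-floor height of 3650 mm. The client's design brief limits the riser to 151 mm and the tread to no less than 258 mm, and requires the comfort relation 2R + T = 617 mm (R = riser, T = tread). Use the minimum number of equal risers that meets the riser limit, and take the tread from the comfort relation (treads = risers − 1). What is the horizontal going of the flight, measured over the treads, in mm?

7800 mm

3650 / 151 = 24.17, so 25 risers are needed.
Riser R = 3650 / 25 = 146 mm, within the 151 mm limit.
Tread T = 617 − 2 × 146 = 325 mm (≥ 258 mm).
25 risers give 24 treads; going = 24 × 325 = 7800 mm.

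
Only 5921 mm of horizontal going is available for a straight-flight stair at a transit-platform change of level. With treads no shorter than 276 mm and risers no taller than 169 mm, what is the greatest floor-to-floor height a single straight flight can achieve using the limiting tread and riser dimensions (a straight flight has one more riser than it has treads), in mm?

3718 mm

5921 / 276 = 21.45, so 21 treads fit.
Risers = treads + 1 = 22.
Maximum height = 22 × 169 = 3718 mm.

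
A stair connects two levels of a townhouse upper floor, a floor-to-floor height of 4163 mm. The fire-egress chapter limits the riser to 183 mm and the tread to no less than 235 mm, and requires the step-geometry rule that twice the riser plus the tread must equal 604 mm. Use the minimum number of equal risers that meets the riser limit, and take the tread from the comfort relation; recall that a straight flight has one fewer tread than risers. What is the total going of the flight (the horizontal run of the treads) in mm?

4163 / 183 = 22.749 → round up to 23 risers.
Riser R = 4163 / 23 = 181 mm, within the 183 mm limit.
Tread T = 604 − 2 × 181 = 242 mm (≥ 235 mm).
Treads = 23 − 1 = 22; going = 22 × 242 = 5324 mm.

5324 mm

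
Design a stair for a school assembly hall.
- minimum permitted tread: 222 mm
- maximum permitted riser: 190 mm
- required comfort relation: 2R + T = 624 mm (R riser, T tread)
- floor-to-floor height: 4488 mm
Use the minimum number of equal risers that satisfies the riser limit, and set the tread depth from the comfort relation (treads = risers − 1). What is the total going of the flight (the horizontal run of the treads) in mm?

⌈4488/190⌉ = 24 risers.
Each riser is 4488/24 = 187 mm (≤ 190 mm).
From 2R + T = 624: T = 624 − 374 = 250 mm.
Treads = 24 − 1 = 23; going = 23 × 250 = 5750 mm.

5750 mm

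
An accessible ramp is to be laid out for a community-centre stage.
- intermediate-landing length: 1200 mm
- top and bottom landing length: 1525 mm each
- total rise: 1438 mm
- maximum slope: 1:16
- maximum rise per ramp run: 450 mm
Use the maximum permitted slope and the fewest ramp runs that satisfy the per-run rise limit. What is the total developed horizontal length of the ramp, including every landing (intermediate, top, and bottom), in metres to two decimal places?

29.66 m

⌈1438/450⌉ = 4 ramp runs. That means 3 intermediate landings.
Ramp run (horizontal) at 1:16: 1438 × 16 = 23008 mm.
3 intermediate landings contribute 3 × 1200 = 3600 mm.
Top and bottom landings: 2 × 1525 = 3050 mm.
Total = 23008 + 3600 + 3050 = 29658 mm.
= 29.66 m.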